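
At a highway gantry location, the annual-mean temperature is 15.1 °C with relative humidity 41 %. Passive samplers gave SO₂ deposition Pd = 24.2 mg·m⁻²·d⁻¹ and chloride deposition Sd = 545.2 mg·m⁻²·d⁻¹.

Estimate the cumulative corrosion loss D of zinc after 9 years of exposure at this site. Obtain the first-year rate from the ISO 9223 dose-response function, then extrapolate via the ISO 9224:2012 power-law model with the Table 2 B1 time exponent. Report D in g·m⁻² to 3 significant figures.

D(9) = 146 g·m⁻²

zinc: temperature factor f = -0.071·(5.1) = -0.3621
  sulphur-dioxide contribution → 0.2406 μm/a
  chloride contribution → 3.182 μm/a
  ⇒ r_corr(zinc) = 3.423 μm/a
ISO 9224: D(t) = r_corr · t^b with b = 0.813 (zinc, B1)
  D(9) = 3.423 × 9^0.813 = 3.423 × 5.968 = 20.43 μm
  Mass loss = 20.43 μm × 7.14 g/cm³ = 145.8 g·m⁻²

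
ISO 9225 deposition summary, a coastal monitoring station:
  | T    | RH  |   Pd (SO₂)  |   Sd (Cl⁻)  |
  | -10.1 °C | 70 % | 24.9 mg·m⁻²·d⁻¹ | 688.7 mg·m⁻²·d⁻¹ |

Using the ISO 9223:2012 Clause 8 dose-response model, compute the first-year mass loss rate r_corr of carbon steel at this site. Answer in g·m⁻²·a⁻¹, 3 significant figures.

r_corr = 324 g·m⁻²·a⁻¹

carbon steel: temperature factor f = +0.150·(-20.1) = -3.0150
  SO₂ term: 1.77·24.9^0.52·exp(0.02·70-3.0150) = 1.873
  Cl⁻ term: 0.102·688.7^0.62·exp(0.033·70+0.04·-10.1) = 39.44
  sum: 1.873 + 39.44 → r_corr = 41.31 μm/a
Convert to mass loss: 41.31 μm/a × 7.85 g/cm³ = 324.3 g·m⁻²·a⁻¹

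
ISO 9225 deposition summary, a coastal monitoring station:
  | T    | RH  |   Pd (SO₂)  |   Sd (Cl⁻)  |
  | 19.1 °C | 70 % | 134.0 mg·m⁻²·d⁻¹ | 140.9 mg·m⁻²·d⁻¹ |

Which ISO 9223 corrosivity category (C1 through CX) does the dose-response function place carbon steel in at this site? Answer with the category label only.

carbon steel: f(T) = -0.054·(T−10) [T>10 °C] = -0.4914
  sulphur-dioxide contribution → 56.06 μm/a
  chloride contribution → 47.42 μm/a
  total first-year rate 103.5 μm/a
Category bounds: 80…200 μm/a bracket r_corr ⇒ C5

C5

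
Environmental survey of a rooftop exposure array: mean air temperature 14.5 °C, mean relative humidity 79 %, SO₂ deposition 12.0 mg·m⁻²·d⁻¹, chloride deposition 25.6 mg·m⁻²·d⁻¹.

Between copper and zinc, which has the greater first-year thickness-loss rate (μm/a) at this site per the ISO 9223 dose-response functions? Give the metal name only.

zinc

copper: T>10 °C ⇒ hinge -0.080·(14.5−10) = -0.3600
  sulphur-dioxide contribution → 0.746 μm/a
  chloride contribution → 0.8603 μm/a
  ⇒ r_corr(copper) = 1.606 μm/a
zinc: T>10 °C ⇒ hinge -0.071·(14.5−10) = -0.3195
  sulphur-dioxide contribution → 1.059 μm/a
  chloride contribution → 0.7169 μm/a
  ⇒ r_corr(zinc) = 1.776 μm/a
Ordering by μm/a: zinc (1.78) > copper (1.61)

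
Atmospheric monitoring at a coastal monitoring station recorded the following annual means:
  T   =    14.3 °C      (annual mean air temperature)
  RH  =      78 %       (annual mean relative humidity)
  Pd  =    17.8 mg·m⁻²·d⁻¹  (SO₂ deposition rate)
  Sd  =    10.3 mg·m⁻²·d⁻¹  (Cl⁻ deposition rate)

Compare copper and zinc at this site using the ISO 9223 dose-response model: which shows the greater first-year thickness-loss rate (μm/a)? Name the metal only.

zinc

copper: T>10 °C ⇒ hinge -0.080·(14.3−10) = -0.3440
  sulphur-dioxide contribution → 0.7918 μm/a
  chloride contribution → 0.6427 μm/a
  total first-year rate 1.434 μm/a
zinc: temperature factor f = -0.071·(4.3) = -0.3053
  sulphur-dioxide contribution → 1.22 μm/a
  chloride contribution → 0.4161 μm/a
  total first-year rate 1.636 μm/a
Ordering by μm/a: zinc (1.64) > copper (1.43)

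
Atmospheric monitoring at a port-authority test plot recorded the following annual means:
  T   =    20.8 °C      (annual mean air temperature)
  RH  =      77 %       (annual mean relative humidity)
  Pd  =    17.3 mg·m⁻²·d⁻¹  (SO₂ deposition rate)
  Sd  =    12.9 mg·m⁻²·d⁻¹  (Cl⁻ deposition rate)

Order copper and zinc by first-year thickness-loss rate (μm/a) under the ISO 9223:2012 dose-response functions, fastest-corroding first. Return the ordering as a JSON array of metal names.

["zinc", "copper"]

copper: T>10 °C ⇒ hinge -0.080·(20.8−10) = -0.8640
  SO₂ term: 0.0053·17.3^0.26·exp(0.059·77-0.8640) = 0.4405
  Cl⁻ term: 0.01025·12.9^0.27·exp(0.036·77+0.049·20.8) = 0.9059
  sum: 0.4405 + 0.9059 → r_corr = 1.346 μm/a
zinc: T>10 °C ⇒ hinge -0.071·(20.8−10) = -0.7668
  Pd branch = 0.0129·Pd^0.44·e^(0.046·RH+f) = 0.7254 μm/a
  Sd branch = 0.0175·Sd^0.57·e^(0.008·RH+0.085·T) = 0.8155 μm/a
  sum: 0.7254 + 0.8155 → r_corr = 1.541 μm/a
Ordering by μm/a: zinc (1.54) > copper (1.35)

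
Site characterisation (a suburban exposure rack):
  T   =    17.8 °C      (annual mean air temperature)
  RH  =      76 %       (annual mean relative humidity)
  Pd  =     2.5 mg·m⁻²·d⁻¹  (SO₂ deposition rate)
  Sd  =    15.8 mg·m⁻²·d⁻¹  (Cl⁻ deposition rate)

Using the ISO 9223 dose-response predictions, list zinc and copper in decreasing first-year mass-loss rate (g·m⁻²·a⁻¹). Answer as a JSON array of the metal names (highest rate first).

["copper", "zinc"]

zinc: temperature factor f = -0.071·(7.8) = -0.5538
  SO₂ term: 0.0129·2.5^0.44·exp(0.046·76-0.5538) = 0.366
  Cl⁻ term: 0.0175·15.8^0.57·exp(0.008·76+0.085·17.8) = 0.7037
  sum: 0.366 + 0.7037 → r_corr = 1.07 μm/a
  mass loss = 1.07 μm/a × 7.14 g/cm³ = 7.638 g·m⁻²·a⁻¹
copper: temperature factor f = -0.080·(7.8) = -0.6240
  Pd branch = 0.0053·Pd^0.26·e^(0.059·RH+f) = 0.3192 μm/a
  Sd branch = 0.01025·Sd^0.27·e^(0.036·RH+0.049·T) = 0.7969 μm/a
  r_corr = 0.3192 + 0.7969 = 1.116 μm/a
  mass loss = 1.116 μm/a × 8.96 g/cm³ = 10 g·m⁻²·a⁻¹
Ordering by g·m⁻²·a⁻¹: copper (10) > zinc (7.64)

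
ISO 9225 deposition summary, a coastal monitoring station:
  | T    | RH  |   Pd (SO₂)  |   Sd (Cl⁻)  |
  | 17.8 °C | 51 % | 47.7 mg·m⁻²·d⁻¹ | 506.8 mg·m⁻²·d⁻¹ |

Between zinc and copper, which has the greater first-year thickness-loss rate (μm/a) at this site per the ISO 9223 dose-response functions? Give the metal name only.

zinc: temperature factor f = -0.071·(7.8) = -0.5538
  SO₂ term: 0.0129·47.7^0.44·exp(0.046·51-0.5538) = 0.4241
  Cl⁻ term: 0.0175·506.8^0.57·exp(0.008·51+0.085·17.8) = 4.16
  r_corr = 0.4241 + 4.16 = 4.584 μm/a
copper: T>10 °C ⇒ hinge -0.080·(17.8−10) = -0.6240
  Pd branch = 0.0053·Pd^0.26·e^(0.059·RH+f) = 0.1572 μm/a
  Cl⁻ term: 0.01025·506.8^0.27·exp(0.036·51+0.049·17.8) = 0.8264
  sum: 0.1572 + 0.8264 → r_corr = 0.9836 μm/a
Ordering by μm/a: zinc (4.58) > copper (0.984)

zinc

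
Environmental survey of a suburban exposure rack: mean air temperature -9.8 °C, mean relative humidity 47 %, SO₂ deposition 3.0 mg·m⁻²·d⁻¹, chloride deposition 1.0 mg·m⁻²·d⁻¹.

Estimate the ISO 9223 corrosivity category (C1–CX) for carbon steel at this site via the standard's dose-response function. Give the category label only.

carbon steel: f(T) = +0.150·(T−10) [T≤10 °C] = -2.9700
  sulphur-dioxide contribution → 0.4116 μm/a
  chloride contribution → 0.325 μm/a
  ⇒ r_corr(carbon steel) = 0.7366 μm/a
Category bounds: 0…1.3 μm/a bracket r_corr ⇒ C1

C1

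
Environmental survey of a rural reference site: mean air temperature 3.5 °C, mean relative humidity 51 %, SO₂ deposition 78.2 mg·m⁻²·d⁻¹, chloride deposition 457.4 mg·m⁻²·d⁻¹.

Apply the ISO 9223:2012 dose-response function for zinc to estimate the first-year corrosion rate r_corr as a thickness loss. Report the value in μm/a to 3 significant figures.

zinc: temperature factor f = +0.038·(-6.5) = -0.2470
  sulphur-dioxide contribution → 0.7164 μm/a
  chloride contribution → 1.164 μm/a
  total first-year rate 1.88 μm/a

r_corr = 1.88 μm/a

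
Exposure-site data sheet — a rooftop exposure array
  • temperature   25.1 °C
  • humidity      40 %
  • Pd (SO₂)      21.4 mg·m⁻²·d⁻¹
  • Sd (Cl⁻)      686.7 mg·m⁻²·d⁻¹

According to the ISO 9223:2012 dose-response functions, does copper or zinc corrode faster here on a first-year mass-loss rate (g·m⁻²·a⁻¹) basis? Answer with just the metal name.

copper: f(T) = -0.080·(T−10) [T>10 °C] = -1.2080
  Pd branch = 0.0053·Pd^0.26·e^(0.059·RH+f) = 0.0372 μm/a
  Cl⁻ term: 0.01025·686.7^0.27·exp(0.036·40+0.049·25.1) = 0.8633
  r_corr = 0.0372 + 0.8633 = 0.9005 μm/a
  mass loss = 0.9005 μm/a × 8.96 g/cm³ = 8.069 g·m⁻²·a⁻¹
zinc: temperature factor f = -0.071·(15.1) = -1.0721
  SO₂ term: 0.0129·21.4^0.44·exp(0.046·40-1.0721) = 0.107
  Sd branch = 0.0175·Sd^0.57·e^(0.008·RH+0.085·T) = 8.424 μm/a
  sum: 0.107 + 8.424 → r_corr = 8.531 μm/a
  mass loss = 8.531 μm/a × 7.14 g/cm³ = 60.91 g·m⁻²·a⁻¹
Ordering by g·m⁻²·a⁻¹: zinc (60.9) > copper (8.07)

zinc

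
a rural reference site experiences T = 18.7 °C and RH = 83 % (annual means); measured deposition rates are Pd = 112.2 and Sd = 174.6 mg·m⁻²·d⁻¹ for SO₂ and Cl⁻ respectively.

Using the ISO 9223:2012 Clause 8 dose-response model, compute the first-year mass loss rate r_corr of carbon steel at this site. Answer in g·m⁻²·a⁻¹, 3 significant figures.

r_corr = 1.17e+03 g·m⁻²·a⁻¹

carbon steel: T>10 °C ⇒ hinge -0.054·(18.7−10) = -0.4698
  sulphur-dioxide contribution → 67.74 μm/a
  chloride contribution → 81.86 μm/a
  total first-year rate 149.6 μm/a
Convert to mass loss: 149.6 μm/a × 7.85 g/cm³ = 1174 g·m⁻²·a⁻¹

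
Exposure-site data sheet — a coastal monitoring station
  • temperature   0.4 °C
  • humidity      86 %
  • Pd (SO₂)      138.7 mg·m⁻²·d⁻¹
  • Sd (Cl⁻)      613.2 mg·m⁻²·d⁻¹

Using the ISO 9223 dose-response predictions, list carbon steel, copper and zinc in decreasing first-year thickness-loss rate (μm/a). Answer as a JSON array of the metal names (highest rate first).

["carbon steel", "zinc", "copper"]

carbon steel: T≤10 °C ⇒ hinge +0.150·(0.4−10) = -1.4400
  SO₂ term: 1.77·138.7^0.52·exp(0.02·86-1.4400) = 30.44
  Cl⁻ term: 0.102·613.2^0.62·exp(0.033·86+0.04·0.4) = 94.71
  sum: 30.44 + 94.71 → r_corr = 125.1 μm/a
copper: f(T) = +0.126·(T−10) [T≤10 °C] = -1.2096
  SO₂ term: 0.0053·138.7^0.26·exp(0.059·86-1.2096) = 0.911
  Sd branch = 0.01025·Sd^0.27·e^(0.036·RH+0.049·T) = 1.308 μm/a
  r_corr = 0.911 + 1.308 = 2.219 μm/a
zinc: T≤10 °C ⇒ hinge +0.038·(0.4−10) = -0.3648
  Pd branch = 0.0129·Pd^0.44·e^(0.046·RH+f) = 4.1 μm/a
  Sd branch = 0.0175·Sd^0.57·e^(0.008·RH+0.085·T) = 1.398 μm/a
  sum: 4.1 + 1.398 → r_corr = 5.498 μm/a
Ordering by μm/a: carbon steel (125) > zinc (5.5) > copper (2.22)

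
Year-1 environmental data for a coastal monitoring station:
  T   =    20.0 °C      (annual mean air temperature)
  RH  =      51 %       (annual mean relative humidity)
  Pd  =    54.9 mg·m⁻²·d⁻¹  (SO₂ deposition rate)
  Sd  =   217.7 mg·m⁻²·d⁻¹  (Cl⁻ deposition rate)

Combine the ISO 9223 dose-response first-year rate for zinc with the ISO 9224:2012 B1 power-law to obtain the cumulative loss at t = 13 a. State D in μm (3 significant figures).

D(13) = 28.0 μm

zinc: f(T) = -0.071·(T−10) [T>10 °C] = -0.7100
  SO₂ term: 0.0129·54.9^0.44·exp(0.046·51-0.7100) = 0.3859
  Cl⁻ term: 0.0175·217.7^0.57·exp(0.008·51+0.085·20.0) = 3.098
  r_corr = 0.3859 + 3.098 = 3.484 μm/a
ISO 9224: D(t) = r_corr · t^b with b = 0.813 (zinc, B1)
  D(13) = 3.484 × 13^0.813 = 3.484 × 8.047 = 28.04 μm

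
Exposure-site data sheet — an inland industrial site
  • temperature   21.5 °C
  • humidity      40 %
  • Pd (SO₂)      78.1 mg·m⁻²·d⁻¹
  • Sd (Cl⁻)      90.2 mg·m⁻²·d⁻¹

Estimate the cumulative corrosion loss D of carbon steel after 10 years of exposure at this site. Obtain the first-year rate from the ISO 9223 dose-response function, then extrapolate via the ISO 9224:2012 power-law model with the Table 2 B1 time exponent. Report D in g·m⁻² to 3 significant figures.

carbon steel: temperature factor f = -0.054·(11.5) = -0.6210
  sulphur-dioxide contribution → 20.41 μm/a
  chloride contribution → 14.71 μm/a
  ⇒ r_corr(carbon steel) = 35.12 μm/a
ISO 9224: D(t) = r_corr · t^b with b = 0.523 (carbon steel, B1)
  D(10) = 35.12 × 10^0.523 = 35.12 × 3.334 = 117.1 μm
  Mass loss = 117.1 μm × 7.85 g/cm³ = 919.3 g·m⁻²

D(10) = 919 g·m⁻²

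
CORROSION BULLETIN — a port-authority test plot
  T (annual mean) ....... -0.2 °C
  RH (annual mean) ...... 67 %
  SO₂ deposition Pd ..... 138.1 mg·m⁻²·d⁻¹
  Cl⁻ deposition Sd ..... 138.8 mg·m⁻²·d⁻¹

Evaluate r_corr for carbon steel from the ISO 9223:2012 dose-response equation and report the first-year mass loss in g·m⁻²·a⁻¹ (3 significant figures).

r_corr = 303 g·m⁻²·a⁻¹

carbon steel: T≤10 °C ⇒ hinge +0.150·(-0.2−10) = -1.5300
  Pd branch = 1.77·Pd^0.52·e^(0.02·RH+f) = 18.98 μm/a
  Cl⁻ term: 0.102·138.8^0.62·exp(0.033·67+0.04·-0.2) = 19.66
  sum: 18.98 + 19.66 → r_corr = 38.64 μm/a
Convert to mass loss: 38.64 μm/a × 7.85 g/cm³ = 303.4 g·m⁻²·a⁻¹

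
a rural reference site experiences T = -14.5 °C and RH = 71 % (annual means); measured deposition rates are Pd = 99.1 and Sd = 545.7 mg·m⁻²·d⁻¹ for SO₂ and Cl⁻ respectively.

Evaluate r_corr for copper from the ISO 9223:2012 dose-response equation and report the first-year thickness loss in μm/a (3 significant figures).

copper: temperature factor f = +0.126·(-24.5) = -3.0870
  sulphur-dioxide contribution → 0.0527 μm/a
  chloride contribution → 0.3558 μm/a
  total first-year rate 0.4085 μm/a

r_corr = 0.408 μm/a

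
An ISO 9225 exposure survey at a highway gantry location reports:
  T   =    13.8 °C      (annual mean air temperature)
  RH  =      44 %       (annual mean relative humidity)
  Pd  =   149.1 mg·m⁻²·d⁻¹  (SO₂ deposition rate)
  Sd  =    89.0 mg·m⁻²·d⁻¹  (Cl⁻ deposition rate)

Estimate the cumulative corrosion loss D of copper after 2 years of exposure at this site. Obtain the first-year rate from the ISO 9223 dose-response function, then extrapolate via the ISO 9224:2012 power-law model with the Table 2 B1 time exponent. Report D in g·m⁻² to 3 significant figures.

D(2) = 7.44 g·m⁻²

copper: f(T) = -0.080·(T−10) [T>10 °C] = -0.3040
  sulphur-dioxide contribution → 0.1927 μm/a
  chloride contribution → 0.3301 μm/a
  ⇒ r_corr(copper) = 0.5228 μm/a
Long-term exponent b (ISO 9224 Table 2, B1) = 0.667
  D(2) = 0.5228 × 2^0.667 = 0.5228 × 1.588 = 0.83 μm
  Mass loss = 0.83 μm × 8.96 g/cm³ = 7.437 g·m⁻²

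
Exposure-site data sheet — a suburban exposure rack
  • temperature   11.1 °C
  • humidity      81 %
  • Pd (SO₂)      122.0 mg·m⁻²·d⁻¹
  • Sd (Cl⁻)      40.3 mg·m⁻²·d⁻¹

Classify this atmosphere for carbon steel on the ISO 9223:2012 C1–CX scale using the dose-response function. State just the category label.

carbon steel: temperature factor f = -0.054·(1.1) = -0.0594
  sulphur-dioxide contribution → 102.5 μm/a
  chloride contribution → 22.78 μm/a
  total first-year rate 125.3 μm/a
ISO 9223 Table 2 (carbon steel): 80 < 125 ≤ 200 μm/a ⇒ C5

C5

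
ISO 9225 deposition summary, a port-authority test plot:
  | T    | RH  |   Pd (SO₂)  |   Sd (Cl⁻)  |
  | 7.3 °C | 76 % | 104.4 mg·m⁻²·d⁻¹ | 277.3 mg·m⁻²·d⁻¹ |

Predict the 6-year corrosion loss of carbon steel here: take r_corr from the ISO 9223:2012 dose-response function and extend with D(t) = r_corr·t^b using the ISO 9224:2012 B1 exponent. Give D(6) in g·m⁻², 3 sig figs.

carbon steel: f(T) = +0.150·(T−10) [T≤10 °C] = -0.4050
  sulphur-dioxide contribution → 60.53 μm/a
  chloride contribution → 54.86 μm/a
  total first-year rate 115.4 μm/a
ISO 9224: D(t) = r_corr · t^b with b = 0.523 (carbon steel, B1)
  D(6) = 115.4 × 6^0.523 = 115.4 × 2.553 = 294.5 μm
  Mass loss = 294.5 μm × 7.85 g/cm³ = 2312 g·m⁻²

D(6) = 2.31e+03 g·m⁻²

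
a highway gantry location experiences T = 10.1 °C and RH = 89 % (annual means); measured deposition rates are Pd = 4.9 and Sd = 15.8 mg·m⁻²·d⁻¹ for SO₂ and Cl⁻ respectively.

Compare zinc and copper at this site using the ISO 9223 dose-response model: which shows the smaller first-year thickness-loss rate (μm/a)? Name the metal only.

zinc: T>10 °C ⇒ hinge -0.071·(10.1−10) = -0.0071
  Pd branch = 0.0129·Pd^0.44·e^(0.046·RH+f) = 1.546 μm/a
  Cl⁻ term: 0.0175·15.8^0.57·exp(0.008·89+0.085·10.1) = 0.4058
  r_corr = 1.546 + 0.4058 = 1.952 μm/a
copper: f(T) = -0.080·(T−10) [T>10 °C] = -0.0080
  SO₂ term: 0.0053·4.9^0.26·exp(0.059·89-0.0080) = 1.516
  Cl⁻ term: 0.01025·15.8^0.27·exp(0.036·89+0.049·10.1) = 0.8725
  sum: 1.516 + 0.8725 → r_corr = 2.389 μm/a
Ordering by μm/a: copper (2.39) > zinc (1.95)

zinc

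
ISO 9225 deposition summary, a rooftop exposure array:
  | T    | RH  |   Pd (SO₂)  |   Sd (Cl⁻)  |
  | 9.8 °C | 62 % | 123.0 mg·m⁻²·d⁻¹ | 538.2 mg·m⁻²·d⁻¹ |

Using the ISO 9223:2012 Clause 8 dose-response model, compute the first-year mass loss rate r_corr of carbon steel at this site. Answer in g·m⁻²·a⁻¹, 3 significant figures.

r_corr = 1.02e+03 g·m⁻²·a⁻¹

carbon steel: T≤10 °C ⇒ hinge +0.150·(9.8−10) = -0.0300
  SO₂ term: 1.77·123.0^0.52·exp(0.02·62-0.0300) = 72.48
  Sd branch = 0.102·Sd^0.62·e^(0.033·RH+0.04·T) = 57.62 μm/a
  r_corr = 72.48 + 57.62 = 130.1 μm/a
Convert to mass loss: 130.1 μm/a × 7.85 g/cm³ = 1021 g·m⁻²·a⁻¹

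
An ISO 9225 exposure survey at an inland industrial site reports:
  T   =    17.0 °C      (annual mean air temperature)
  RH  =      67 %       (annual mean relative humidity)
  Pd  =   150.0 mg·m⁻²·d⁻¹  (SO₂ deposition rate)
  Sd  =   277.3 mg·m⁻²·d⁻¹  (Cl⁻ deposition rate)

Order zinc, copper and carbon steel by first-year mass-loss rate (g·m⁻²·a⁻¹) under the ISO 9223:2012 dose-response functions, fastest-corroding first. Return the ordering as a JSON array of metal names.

["carbon steel", "zinc", "copper"]

zinc: f(T) = -0.071·(T−10) [T>10 °C] = -0.4970
  Pd branch = 0.0129·Pd^0.44·e^(0.046·RH+f) = 1.551 μm/a
  Sd branch = 0.0175·Sd^0.57·e^(0.008·RH+0.085·T) = 3.132 μm/a
  r_corr = 1.551 + 3.132 = 4.684 μm/a
  mass loss = 4.684 μm/a × 7.14 g/cm³ = 33.44 g·m⁻²·a⁻¹
copper: temperature factor f = -0.080·(7.0) = -0.5600
  Pd branch = 0.0053·Pd^0.26·e^(0.059·RH+f) = 0.5803 μm/a
  Sd branch = 0.01025·Sd^0.27·e^(0.036·RH+0.049·T) = 1.201 μm/a
  r_corr = 0.5803 + 1.201 = 1.781 μm/a
  mass loss = 1.781 μm/a × 8.96 g/cm³ = 15.96 g·m⁻²·a⁻¹
carbon steel: f(T) = -0.054·(T−10) [T>10 °C] = -0.3780
  SO₂ term: 1.77·150.0^0.52·exp(0.02·67-0.3780) = 62.71
  Sd branch = 0.102·Sd^0.62·e^(0.033·RH+0.04·T) = 60.09 μm/a
  sum: 62.71 + 60.09 → r_corr = 122.8 μm/a
  mass loss = 122.8 μm/a × 7.85 g/cm³ = 963.9 g·m⁻²·a⁻¹
Ordering by g·m⁻²·a⁻¹: carbon steel (964) > zinc (33.4) > copper (16)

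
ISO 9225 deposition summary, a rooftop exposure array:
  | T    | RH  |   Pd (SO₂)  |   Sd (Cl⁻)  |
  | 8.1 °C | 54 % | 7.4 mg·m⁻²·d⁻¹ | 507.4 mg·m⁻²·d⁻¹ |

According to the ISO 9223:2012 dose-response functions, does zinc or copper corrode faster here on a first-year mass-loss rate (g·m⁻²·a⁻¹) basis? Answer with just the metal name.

zinc

zinc: f(T) = +0.038·(T−10) [T≤10 °C] = -0.0722
  Pd branch = 0.0129·Pd^0.44·e^(0.046·RH+f) = 0.3471 μm/a
  Sd branch = 0.0175·Sd^0.57·e^(0.008·RH+0.085·T) = 1.869 μm/a
  r_corr = 0.3471 + 1.869 = 2.217 μm/a
  mass loss = 2.217 μm/a × 7.14 g/cm³ = 15.83 g·m⁻²·a⁻¹
copper: temperature factor f = +0.126·(-1.9) = -0.2394
  SO₂ term: 0.0053·7.4^0.26·exp(0.059·54-0.2394) = 0.1698
  Sd branch = 0.01025·Sd^0.27·e^(0.036·RH+0.049·T) = 0.5725 μm/a
  r_corr = 0.1698 + 0.5725 = 0.7424 μm/a
  mass loss = 0.7424 μm/a × 8.96 g/cm³ = 6.652 g·m⁻²·a⁻¹
Ordering by g·m⁻²·a⁻¹: zinc (15.8) > copper (6.65)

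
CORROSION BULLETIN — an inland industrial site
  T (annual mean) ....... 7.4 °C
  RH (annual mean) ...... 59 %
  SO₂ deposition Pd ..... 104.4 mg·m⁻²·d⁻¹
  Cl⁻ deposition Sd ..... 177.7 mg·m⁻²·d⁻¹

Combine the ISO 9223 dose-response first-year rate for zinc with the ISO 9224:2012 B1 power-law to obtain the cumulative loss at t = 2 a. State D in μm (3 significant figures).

D(2) = 4.17 μm

zinc: temperature factor f = +0.038·(-2.6) = -0.0988
  sulphur-dioxide contribution → 1.363 μm/a
  chloride contribution → 1.008 μm/a
  total first-year rate 2.371 μm/a
Power-law: D(2) = r_corr · 2^0.813
  D(2) = 2.371 × 2^0.813 = 2.371 × 1.757 = 4.166 μm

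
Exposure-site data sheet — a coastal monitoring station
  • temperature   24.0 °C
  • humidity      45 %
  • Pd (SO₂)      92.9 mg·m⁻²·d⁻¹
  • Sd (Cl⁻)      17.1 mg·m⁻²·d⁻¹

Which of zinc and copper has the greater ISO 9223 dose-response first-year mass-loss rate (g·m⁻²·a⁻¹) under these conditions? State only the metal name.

zinc

zinc: T>10 °C ⇒ hinge -0.071·(24.0−10) = -0.9940
  Pd branch = 0.0129·Pd^0.44·e^(0.046·RH+f) = 0.2779 μm/a
  Sd branch = 0.0175·Sd^0.57·e^(0.008·RH+0.085·T) = 0.9731 μm/a
  sum: 0.2779 + 0.9731 → r_corr = 1.251 μm/a
  mass loss = 1.251 μm/a × 7.14 g/cm³ = 8.932 g·m⁻²·a⁻¹
copper: T>10 °C ⇒ hinge -0.080·(24.0−10) = -1.1200
  SO₂ term: 0.0053·92.9^0.26·exp(0.059·45-1.1200) = 0.07991
  Sd branch = 0.01025·Sd^0.27·e^(0.036·RH+0.049·T) = 0.3613 μm/a
  sum: 0.07991 + 0.3613 → r_corr = 0.4413 μm/a
  mass loss = 0.4413 μm/a × 8.96 g/cm³ = 3.954 g·m⁻²·a⁻¹
Ordering by g·m⁻²·a⁻¹: zinc (8.93) > copper (3.95)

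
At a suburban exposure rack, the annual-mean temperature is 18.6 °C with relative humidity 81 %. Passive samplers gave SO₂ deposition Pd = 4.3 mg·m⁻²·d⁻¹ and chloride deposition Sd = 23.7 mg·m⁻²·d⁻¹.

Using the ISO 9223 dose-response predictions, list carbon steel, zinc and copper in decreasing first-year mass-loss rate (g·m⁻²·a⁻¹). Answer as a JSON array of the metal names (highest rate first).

carbon steel: T>10 °C ⇒ hinge -0.054·(18.6−10) = -0.4644
  sulphur-dioxide contribution → 12 μm/a
  chloride contribution → 22.13 μm/a
  ⇒ r_corr(carbon steel) = 34.13 μm/a
  mass loss = 34.13 μm/a × 7.85 g/cm³ = 267.9 g·m⁻²·a⁻¹
zinc: f(T) = -0.071·(T−10) [T>10 °C] = -0.6106
  sulphur-dioxide contribution → 0.5525 μm/a
  chloride contribution → 0.9878 μm/a
  total first-year rate 1.54 μm/a
  mass loss = 1.54 μm/a × 7.14 g/cm³ = 11 g·m⁻²·a⁻¹
copper: f(T) = -0.080·(T−10) [T>10 °C] = -0.6880
  sulphur-dioxide contribution → 0.4631 μm/a
  chloride contribution → 1.107 μm/a
  total first-year rate 1.57 μm/a
  mass loss = 1.57 μm/a × 8.96 g/cm³ = 14.07 g·m⁻²·a⁻¹
Ordering by g·m⁻²·a⁻¹: carbon steel (268) > copper (14.1) > zinc (11)

["carbon steel", "copper", "zinc"]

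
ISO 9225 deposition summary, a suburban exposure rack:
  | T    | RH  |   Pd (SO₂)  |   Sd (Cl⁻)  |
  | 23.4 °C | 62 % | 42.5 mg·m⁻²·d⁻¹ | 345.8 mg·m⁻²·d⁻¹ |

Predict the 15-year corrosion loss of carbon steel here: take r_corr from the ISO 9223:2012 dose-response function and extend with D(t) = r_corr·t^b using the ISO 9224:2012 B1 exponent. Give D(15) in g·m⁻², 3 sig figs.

D(15) = 3.12e+03 g·m⁻²

carbon steel: f(T) = -0.054·(T−10) [T>10 °C] = -0.7236
  SO₂ term: 1.77·42.5^0.52·exp(0.02·62-0.7236) = 20.85
  Sd branch = 0.102·Sd^0.62·e^(0.033·RH+0.04·T) = 75.46 μm/a
  sum: 20.85 + 75.46 → r_corr = 96.31 μm/a
Long-term exponent b (ISO 9224 Table 2, B1) = 0.523
  D(15) = 96.31 × 15^0.523 = 96.31 × 4.122 = 397 μm
  Mass loss = 397 μm × 7.85 g/cm³ = 3116 g·m⁻²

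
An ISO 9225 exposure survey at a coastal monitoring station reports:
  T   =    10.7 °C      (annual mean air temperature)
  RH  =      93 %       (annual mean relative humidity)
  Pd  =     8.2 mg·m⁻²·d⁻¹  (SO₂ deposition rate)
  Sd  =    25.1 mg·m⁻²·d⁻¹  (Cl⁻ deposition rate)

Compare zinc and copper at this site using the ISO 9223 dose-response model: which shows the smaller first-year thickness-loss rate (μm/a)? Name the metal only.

zinc

zinc: temperature factor f = -0.071·(0.7) = -0.0497
  sulphur-dioxide contribution → 2.234 μm/a
  chloride contribution → 0.5741 μm/a
  total first-year rate 2.808 μm/a
copper: T>10 °C ⇒ hinge -0.080·(10.7−10) = -0.0560
  sulphur-dioxide contribution → 2.092 μm/a
  chloride contribution → 1.176 μm/a
  total first-year rate 3.268 μm/a
Ordering by μm/a: copper (3.27) > zinc (2.81)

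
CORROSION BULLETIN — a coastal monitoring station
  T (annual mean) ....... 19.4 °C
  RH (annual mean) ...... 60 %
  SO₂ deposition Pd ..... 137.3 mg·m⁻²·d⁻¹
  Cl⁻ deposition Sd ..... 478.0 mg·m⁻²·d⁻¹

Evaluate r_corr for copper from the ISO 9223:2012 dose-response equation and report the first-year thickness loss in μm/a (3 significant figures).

copper: temperature factor f = -0.080·(9.4) = -0.7520
  sulphur-dioxide contribution → 0.3097 μm/a
  chloride contribution → 1.216 μm/a
  ⇒ r_corr(copper) = 1.526 μm/a

r_corr = 1.53 μm/a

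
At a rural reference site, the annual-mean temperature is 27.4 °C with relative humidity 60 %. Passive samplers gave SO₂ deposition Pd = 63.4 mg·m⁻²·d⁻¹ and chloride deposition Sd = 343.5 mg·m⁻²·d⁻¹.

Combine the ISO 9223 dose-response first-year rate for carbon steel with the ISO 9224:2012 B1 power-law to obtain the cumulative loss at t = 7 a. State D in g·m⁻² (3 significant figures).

D(7) = 2.22e+03 g·m⁻²

carbon steel: temperature factor f = -0.054·(17.4) = -0.9396
  SO₂ term: 1.77·63.4^0.52·exp(0.02·60-0.9396) = 19.87
  Sd branch = 0.102·Sd^0.62·e^(0.033·RH+0.04·T) = 82.56 μm/a
  r_corr = 19.87 + 82.56 = 102.4 μm/a
Long-term exponent b (ISO 9224 Table 2, B1) = 0.523
  D(7) = 102.4 × 7^0.523 = 102.4 × 2.767 = 283.4 μm
  Mass loss = 283.4 μm × 7.85 g/cm³ = 2225 g·m⁻²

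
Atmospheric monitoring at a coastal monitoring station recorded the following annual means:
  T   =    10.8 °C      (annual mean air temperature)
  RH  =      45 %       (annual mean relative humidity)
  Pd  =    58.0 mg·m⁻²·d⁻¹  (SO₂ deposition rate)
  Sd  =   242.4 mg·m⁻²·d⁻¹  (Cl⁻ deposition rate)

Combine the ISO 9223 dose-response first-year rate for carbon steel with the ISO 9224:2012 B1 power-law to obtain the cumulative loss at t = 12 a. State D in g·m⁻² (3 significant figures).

D(12) = 1.59e+03 g·m⁻²

carbon steel: temperature factor f = -0.054·(0.8) = -0.0432
  sulphur-dioxide contribution → 34.44 μm/a
  chloride contribution → 20.87 μm/a
  total first-year rate 55.31 μm/a
Power-law: D(12) = r_corr · 12^0.523
  D(12) = 55.31 × 12^0.523 = 55.31 × 3.668 = 202.9 μm
  Mass loss = 202.9 μm × 7.85 g/cm³ = 1593 g·m⁻²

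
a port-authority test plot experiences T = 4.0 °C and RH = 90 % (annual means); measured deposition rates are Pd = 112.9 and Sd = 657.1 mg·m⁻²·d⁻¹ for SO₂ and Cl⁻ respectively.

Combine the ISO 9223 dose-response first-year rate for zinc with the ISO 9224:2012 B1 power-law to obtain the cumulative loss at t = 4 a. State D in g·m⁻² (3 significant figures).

D(4) = 159 g·m⁻²

zinc: T≤10 °C ⇒ hinge +0.038·(4.0−10) = -0.2280
  sulphur-dioxide contribution → 5.161 μm/a
  chloride contribution → 2.039 μm/a
  ⇒ r_corr(zinc) = 7.2 μm/a
Power-law: D(4) = r_corr · 4^0.813
  D(4) = 7.2 × 4^0.813 = 7.2 × 3.087 = 22.22 μm
  Mass loss = 22.22 μm × 7.14 g/cm³ = 158.7 g·m⁻²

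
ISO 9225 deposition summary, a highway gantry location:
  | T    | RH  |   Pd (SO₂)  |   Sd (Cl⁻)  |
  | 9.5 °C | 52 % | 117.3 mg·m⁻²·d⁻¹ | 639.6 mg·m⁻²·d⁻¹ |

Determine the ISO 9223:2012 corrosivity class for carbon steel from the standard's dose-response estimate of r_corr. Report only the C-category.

C5

carbon steel: f(T) = +0.150·(T−10) [T≤10 °C] = -0.0750
  Pd branch = 1.77·Pd^0.52·e^(0.02·RH+f) = 55.35 μm/a
  Sd branch = 0.102·Sd^0.62·e^(0.033·RH+0.04·T) = 45.56 μm/a
  r_corr = 55.35 + 45.56 = 100.9 μm/a
101 μm/a falls in (80, 200] for carbon steel → category C5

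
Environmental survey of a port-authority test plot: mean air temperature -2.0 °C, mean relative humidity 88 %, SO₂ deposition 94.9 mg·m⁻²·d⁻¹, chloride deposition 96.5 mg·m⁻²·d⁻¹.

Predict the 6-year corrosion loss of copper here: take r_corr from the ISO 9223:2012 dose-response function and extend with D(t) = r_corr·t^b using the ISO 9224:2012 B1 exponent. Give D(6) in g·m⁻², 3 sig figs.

copper: T≤10 °C ⇒ hinge +0.126·(-2.0−10) = -1.5120
  Pd branch = 0.0053·Pd^0.26·e^(0.059·RH+f) = 0.6864 μm/a
  Cl⁻ term: 0.01025·96.5^0.27·exp(0.036·88+0.049·-2.0) = 0.7583
  sum: 0.6864 + 0.7583 → r_corr = 1.445 μm/a
Power-law: D(6) = r_corr · 6^0.667
  D(6) = 1.445 × 6^0.667 = 1.445 × 3.304 = 4.773 μm
  Mass loss = 4.773 μm × 8.96 g/cm³ = 42.77 g·m⁻²

D(6) = 42.8 g·m⁻²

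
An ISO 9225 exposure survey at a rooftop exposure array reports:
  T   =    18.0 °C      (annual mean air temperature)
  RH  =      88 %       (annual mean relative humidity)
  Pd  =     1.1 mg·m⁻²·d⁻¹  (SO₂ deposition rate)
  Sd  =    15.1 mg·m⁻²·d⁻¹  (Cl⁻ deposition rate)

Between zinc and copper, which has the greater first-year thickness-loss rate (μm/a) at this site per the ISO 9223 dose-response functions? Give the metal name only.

copper

zinc: temperature factor f = -0.071·(8.0) = -0.5680
  Pd branch = 0.0129·Pd^0.44·e^(0.046·RH+f) = 0.4367 μm/a
  Sd branch = 0.0175·Sd^0.57·e^(0.008·RH+0.085·T) = 0.7678 μm/a
  sum: 0.4367 + 0.7678 → r_corr = 1.205 μm/a
copper: T>10 °C ⇒ hinge -0.080·(18.0−10) = -0.6400
  Pd branch = 0.0053·Pd^0.26·e^(0.059·RH+f) = 0.5152 μm/a
  Cl⁻ term: 0.01025·15.1^0.27·exp(0.036·88+0.049·18.0) = 1.224
  r_corr = 0.5152 + 1.224 = 1.74 μm/a
Ordering by μm/a: copper (1.74) > zinc (1.2)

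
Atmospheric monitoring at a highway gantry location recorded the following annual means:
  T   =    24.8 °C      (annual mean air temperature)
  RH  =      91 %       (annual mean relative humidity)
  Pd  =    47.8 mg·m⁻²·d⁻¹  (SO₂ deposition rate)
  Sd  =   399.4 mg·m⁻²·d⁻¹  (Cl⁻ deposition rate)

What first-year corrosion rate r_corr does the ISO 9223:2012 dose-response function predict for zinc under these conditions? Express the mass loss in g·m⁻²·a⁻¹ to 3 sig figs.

r_corr = 76.4 g·m⁻²·a⁻¹

zinc: f(T) = -0.071·(T−10) [T>10 °C] = -1.0508
  Pd branch = 0.0129·Pd^0.44·e^(0.046·RH+f) = 1.626 μm/a
  Cl⁻ term: 0.0175·399.4^0.57·exp(0.008·91+0.085·24.8) = 9.068
  sum: 1.626 + 9.068 → r_corr = 10.69 μm/a
Convert to mass loss: 10.69 μm/a × 7.14 g/cm³ = 76.35 g·m⁻²·a⁻¹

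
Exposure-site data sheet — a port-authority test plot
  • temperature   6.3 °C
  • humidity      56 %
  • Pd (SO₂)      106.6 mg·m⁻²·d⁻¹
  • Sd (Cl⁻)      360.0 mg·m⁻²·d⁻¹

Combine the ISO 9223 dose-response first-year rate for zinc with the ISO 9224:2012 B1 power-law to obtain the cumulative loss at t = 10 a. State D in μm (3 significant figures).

D(10) = 16.2 μm

zinc: temperature factor f = +0.038·(-3.7) = -0.1406
  sulphur-dioxide contribution → 1.149 μm/a
  chloride contribution → 1.34 μm/a
  ⇒ r_corr(zinc) = 2.49 μm/a
Long-term exponent b (ISO 9224 Table 2, B1) = 0.813
  D(10) = 2.49 × 10^0.813 = 2.49 × 6.501 = 16.19 μm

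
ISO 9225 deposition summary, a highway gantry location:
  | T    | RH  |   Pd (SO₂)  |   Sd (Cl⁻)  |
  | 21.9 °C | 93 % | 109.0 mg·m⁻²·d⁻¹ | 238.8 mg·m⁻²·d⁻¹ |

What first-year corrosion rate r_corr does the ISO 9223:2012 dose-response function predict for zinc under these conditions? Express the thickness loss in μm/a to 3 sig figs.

r_corr = 8.52 μm/a

zinc: temperature factor f = -0.071·(11.9) = -0.8449
  sulphur-dioxide contribution → 3.148 μm/a
  chloride contribution → 5.371 μm/a
  ⇒ r_corr(zinc) = 8.519 μm/a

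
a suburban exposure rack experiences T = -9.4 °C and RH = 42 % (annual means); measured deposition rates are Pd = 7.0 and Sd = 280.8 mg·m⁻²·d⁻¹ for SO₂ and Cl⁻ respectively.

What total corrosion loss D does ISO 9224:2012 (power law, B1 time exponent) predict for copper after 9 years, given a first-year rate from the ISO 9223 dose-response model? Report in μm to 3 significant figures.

copper: temperature factor f = +0.126·(-19.4) = -2.4444
  Pd branch = 0.0053·Pd^0.26·e^(0.059·RH+f) = 0.009091 μm/a
  Sd branch = 0.01025·Sd^0.27·e^(0.036·RH+0.049·T) = 0.1344 μm/a
  r_corr = 0.009091 + 0.1344 = 0.1435 μm/a
Power-law: D(9) = r_corr · 9^0.667
  D(9) = 0.1435 × 9^0.667 = 0.1435 × 4.33 = 0.6213 μm

D(9) = 0.621 μm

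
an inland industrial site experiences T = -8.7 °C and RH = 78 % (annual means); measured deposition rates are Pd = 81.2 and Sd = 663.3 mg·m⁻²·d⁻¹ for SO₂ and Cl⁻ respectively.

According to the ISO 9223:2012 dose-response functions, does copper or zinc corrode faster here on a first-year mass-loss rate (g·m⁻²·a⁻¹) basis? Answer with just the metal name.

copper: f(T) = +0.126·(T−10) [T≤10 °C] = -2.3562
  Pd branch = 0.0053·Pd^0.26·e^(0.059·RH+f) = 0.1571 μm/a
  Cl⁻ term: 0.01025·663.3^0.27·exp(0.036·78+0.049·-8.7) = 0.6411
  sum: 0.1571 + 0.6411 → r_corr = 0.7982 μm/a
  mass loss = 0.7982 μm/a × 8.96 g/cm³ = 7.152 g·m⁻²·a⁻¹
zinc: T≤10 °C ⇒ hinge +0.038·(-8.7−10) = -0.7106
  Pd branch = 0.0129·Pd^0.44·e^(0.046·RH+f) = 1.586 μm/a
  Sd branch = 0.0175·Sd^0.57·e^(0.008·RH+0.085·T) = 0.6328 μm/a
  sum: 1.586 + 0.6328 → r_corr = 2.219 μm/a
  mass loss = 2.219 μm/a × 7.14 g/cm³ = 15.85 g·m⁻²·a⁻¹
Ordering by g·m⁻²·a⁻¹: zinc (15.8) > copper (7.15)

zinc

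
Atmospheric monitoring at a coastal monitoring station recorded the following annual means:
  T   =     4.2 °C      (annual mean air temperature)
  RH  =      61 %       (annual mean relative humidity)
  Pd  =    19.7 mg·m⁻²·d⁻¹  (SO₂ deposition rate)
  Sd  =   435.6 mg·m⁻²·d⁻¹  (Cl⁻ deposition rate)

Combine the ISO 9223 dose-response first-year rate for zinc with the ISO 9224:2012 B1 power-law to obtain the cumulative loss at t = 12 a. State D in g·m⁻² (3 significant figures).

zinc: T≤10 °C ⇒ hinge +0.038·(4.2−10) = -0.2204
  sulphur-dioxide contribution → 0.6354 μm/a
  chloride contribution → 1.301 μm/a
  ⇒ r_corr(zinc) = 1.936 μm/a
Power-law: D(12) = r_corr · 12^0.813
  D(12) = 1.936 × 12^0.813 = 1.936 × 7.54 = 14.6 μm
  Mass loss = 14.6 μm × 7.14 g/cm³ = 104.3 g·m⁻²

D(12) = 104 g·m⁻²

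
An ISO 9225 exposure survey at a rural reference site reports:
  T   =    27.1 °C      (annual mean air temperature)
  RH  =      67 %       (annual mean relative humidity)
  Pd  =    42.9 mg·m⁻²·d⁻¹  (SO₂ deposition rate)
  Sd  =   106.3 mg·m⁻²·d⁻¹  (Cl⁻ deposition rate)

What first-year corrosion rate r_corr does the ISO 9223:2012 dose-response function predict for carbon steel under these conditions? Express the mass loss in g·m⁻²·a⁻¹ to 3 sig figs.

carbon steel: temperature factor f = -0.054·(17.1) = -0.9234
  SO₂ term: 1.77·42.9^0.52·exp(0.02·67-0.9234) = 18.96
  Cl⁻ term: 0.102·106.3^0.62·exp(0.033·67+0.04·27.1) = 49.67
  r_corr = 18.96 + 49.67 = 68.62 μm/a
Convert to mass loss: 68.62 μm/a × 7.85 g/cm³ = 538.7 g·m⁻²·a⁻¹

r_corr = 539 g·m⁻²·a⁻¹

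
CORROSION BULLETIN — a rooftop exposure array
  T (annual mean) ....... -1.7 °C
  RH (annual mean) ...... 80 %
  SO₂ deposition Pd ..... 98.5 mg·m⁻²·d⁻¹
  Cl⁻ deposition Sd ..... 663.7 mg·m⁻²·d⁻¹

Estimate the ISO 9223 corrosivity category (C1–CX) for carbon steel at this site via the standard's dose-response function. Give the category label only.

carbon steel: f(T) = +0.150·(T−10) [T≤10 °C] = -1.7550
  Pd branch = 1.77·Pd^0.52·e^(0.02·RH+f) = 16.49 μm/a
  Sd branch = 0.102·Sd^0.62·e^(0.033·RH+0.04·T) = 75.03 μm/a
  r_corr = 16.49 + 75.03 = 91.52 μm/a
Category bounds: 80…200 μm/a bracket r_corr ⇒ C5

C5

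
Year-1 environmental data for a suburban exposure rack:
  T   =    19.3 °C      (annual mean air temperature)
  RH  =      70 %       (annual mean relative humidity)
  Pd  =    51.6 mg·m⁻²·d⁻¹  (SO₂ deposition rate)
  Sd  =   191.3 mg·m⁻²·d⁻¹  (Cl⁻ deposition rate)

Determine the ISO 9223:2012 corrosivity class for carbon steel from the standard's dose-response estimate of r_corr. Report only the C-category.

carbon steel: T>10 °C ⇒ hinge -0.054·(19.3−10) = -0.5022
  SO₂ term: 1.77·51.6^0.52·exp(0.02·70-0.5022) = 33.76
  Sd branch = 0.102·Sd^0.62·e^(0.033·RH+0.04·T) = 57.78 μm/a
  sum: 33.76 + 57.78 → r_corr = 91.54 μm/a
Category bounds: 80…200 μm/a bracket r_corr ⇒ C5

C5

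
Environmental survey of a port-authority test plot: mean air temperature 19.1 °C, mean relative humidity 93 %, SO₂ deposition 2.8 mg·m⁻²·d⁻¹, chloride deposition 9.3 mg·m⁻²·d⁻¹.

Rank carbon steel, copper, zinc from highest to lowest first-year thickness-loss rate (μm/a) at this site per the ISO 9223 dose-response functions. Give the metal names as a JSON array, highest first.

["carbon steel", "copper", "zinc"]

carbon steel: f(T) = -0.054·(T−10) [T>10 °C] = -0.4914
  Pd branch = 1.77·Pd^0.52·e^(0.02·RH+f) = 11.88 μm/a
  Sd branch = 0.102·Sd^0.62·e^(0.033·RH+0.04·T) = 18.78 μm/a
  sum: 11.88 + 18.78 → r_corr = 30.66 μm/a
copper: f(T) = -0.080·(T−10) [T>10 °C] = -0.7280
  SO₂ term: 0.0053·2.8^0.26·exp(0.059·93-0.7280) = 0.8079
  Cl⁻ term: 0.01025·9.3^0.27·exp(0.036·93+0.049·19.1) = 1.357
  r_corr = 0.8079 + 1.357 = 2.165 μm/a
zinc: T>10 °C ⇒ hinge -0.071·(19.1−10) = -0.6461
  Pd branch = 0.0129·Pd^0.44·e^(0.046·RH+f) = 0.7667 μm/a
  Cl⁻ term: 0.0175·9.3^0.57·exp(0.008·93+0.085·19.1) = 0.6657
  r_corr = 0.7667 + 0.6657 = 1.432 μm/a
Ordering by μm/a: carbon steel (30.7) > copper (2.17) > zinc (1.43)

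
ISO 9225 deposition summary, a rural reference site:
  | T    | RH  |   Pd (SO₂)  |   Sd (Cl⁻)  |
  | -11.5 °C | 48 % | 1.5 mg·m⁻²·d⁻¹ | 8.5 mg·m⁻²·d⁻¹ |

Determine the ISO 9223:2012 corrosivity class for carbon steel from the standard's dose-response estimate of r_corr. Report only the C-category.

C2

carbon steel: T≤10 °C ⇒ hinge +0.150·(-11.5−10) = -3.2250
  Pd branch = 1.77·Pd^0.52·e^(0.02·RH+f) = 0.2269 μm/a
  Sd branch = 0.102·Sd^0.62·e^(0.033·RH+0.04·T) = 1.183 μm/a
  sum: 0.2269 + 1.183 → r_corr = 1.41 μm/a
1.41 μm/a falls in (1.3, 25] for carbon steel → category C2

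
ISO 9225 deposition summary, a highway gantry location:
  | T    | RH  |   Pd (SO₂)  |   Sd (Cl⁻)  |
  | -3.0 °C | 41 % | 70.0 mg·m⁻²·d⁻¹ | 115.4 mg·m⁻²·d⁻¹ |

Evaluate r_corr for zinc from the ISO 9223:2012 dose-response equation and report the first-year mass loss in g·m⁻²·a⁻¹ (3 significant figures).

r_corr = 4.42 g·m⁻²·a⁻¹

zinc: f(T) = +0.038·(T−10) [T≤10 °C] = -0.4940
  Pd branch = 0.0129·Pd^0.44·e^(0.046·RH+f) = 0.3365 μm/a
  Cl⁻ term: 0.0175·115.4^0.57·exp(0.008·41+0.085·-3.0) = 0.282
  r_corr = 0.3365 + 0.282 = 0.6185 μm/a
Convert to mass loss: 0.6185 μm/a × 7.14 g/cm³ = 4.416 g·m⁻²·a⁻¹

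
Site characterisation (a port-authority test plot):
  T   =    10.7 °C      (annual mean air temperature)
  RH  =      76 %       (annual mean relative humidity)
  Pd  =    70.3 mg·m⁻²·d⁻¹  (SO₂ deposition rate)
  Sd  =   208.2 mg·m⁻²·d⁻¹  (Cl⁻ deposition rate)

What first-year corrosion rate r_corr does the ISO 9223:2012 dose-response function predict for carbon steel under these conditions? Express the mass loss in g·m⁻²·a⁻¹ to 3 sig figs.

r_corr = 971 g·m⁻²·a⁻¹

carbon steel: T>10 °C ⇒ hinge -0.054·(10.7−10) = -0.0378
  SO₂ term: 1.77·70.3^0.52·exp(0.02·76-0.0378) = 71.14
  Sd branch = 0.102·Sd^0.62·e^(0.033·RH+0.04·T) = 52.62 μm/a
  r_corr = 71.14 + 52.62 = 123.8 μm/a
Convert to mass loss: 123.8 μm/a × 7.85 g/cm³ = 971.5 g·m⁻²·a⁻¹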